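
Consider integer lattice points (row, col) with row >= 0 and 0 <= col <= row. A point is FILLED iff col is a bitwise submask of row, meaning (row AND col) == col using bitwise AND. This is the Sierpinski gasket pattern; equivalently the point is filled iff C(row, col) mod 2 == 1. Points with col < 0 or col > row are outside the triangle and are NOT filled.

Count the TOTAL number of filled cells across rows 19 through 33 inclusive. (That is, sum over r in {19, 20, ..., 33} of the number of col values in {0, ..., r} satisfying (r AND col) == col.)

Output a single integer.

r19=10011 pc3: +8 =8
r20=10100 pc2: +4 =12
r21=10101 pc3: +8 =20
r22=10110 pc3: +8 =28
r23=10111 pc4: +16 =44
r24=11000 pc2: +4 =48
r25=11001 pc3: +8 =56
r26=11010 pc3: +8 =64
r27=11011 pc4: +16 =80
r28=11100 pc3: +8 =88
r29=11101 pc4: +16 =104
r30=11110 pc4: +16 =120
r31=11111 pc5: +32 =152
r32=100000 pc1: +2 =154
r33=100001 pc2: +4 =158

Answer: 158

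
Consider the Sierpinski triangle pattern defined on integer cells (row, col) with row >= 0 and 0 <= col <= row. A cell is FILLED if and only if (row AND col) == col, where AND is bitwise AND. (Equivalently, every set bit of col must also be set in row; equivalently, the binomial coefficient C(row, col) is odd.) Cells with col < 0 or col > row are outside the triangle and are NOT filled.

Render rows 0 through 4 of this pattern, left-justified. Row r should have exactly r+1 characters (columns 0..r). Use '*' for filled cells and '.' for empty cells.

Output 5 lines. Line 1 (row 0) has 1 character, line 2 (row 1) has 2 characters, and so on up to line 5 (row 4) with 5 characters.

Answer: *
**
*.*
****
*...*

Derivation:
r0=0: *
r1=1: **
r2=10: *.*
r3=11: ****
r4=100: *...*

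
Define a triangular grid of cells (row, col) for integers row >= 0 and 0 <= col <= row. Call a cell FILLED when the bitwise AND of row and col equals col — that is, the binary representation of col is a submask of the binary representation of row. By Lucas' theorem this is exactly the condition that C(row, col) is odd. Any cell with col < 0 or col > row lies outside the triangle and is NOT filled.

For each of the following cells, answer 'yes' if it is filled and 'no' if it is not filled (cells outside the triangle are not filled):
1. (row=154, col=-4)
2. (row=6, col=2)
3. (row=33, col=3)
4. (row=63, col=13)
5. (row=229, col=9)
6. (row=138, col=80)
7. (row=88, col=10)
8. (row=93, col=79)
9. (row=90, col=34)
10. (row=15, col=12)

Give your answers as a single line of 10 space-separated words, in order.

(154,-4): col outside [0, 154] -> not filled
(6,2): row=0b110, col=0b10, row AND col = 0b10 = 2; 2 == 2 -> filled
(33,3): row=0b100001, col=0b11, row AND col = 0b1 = 1; 1 != 3 -> empty
(63,13): row=0b111111, col=0b1101, row AND col = 0b1101 = 13; 13 == 13 -> filled
(229,9): row=0b11100101, col=0b1001, row AND col = 0b1 = 1; 1 != 9 -> empty
(138,80): row=0b10001010, col=0b1010000, row AND col = 0b0 = 0; 0 != 80 -> empty
(88,10): row=0b1011000, col=0b1010, row AND col = 0b1000 = 8; 8 != 10 -> empty
(93,79): row=0b1011101, col=0b1001111, row AND col = 0b1001101 = 77; 77 != 79 -> empty
(90,34): row=0b1011010, col=0b100010, row AND col = 0b10 = 2; 2 != 34 -> empty
(15,12): row=0b1111, col=0b1100, row AND col = 0b1100 = 12; 12 == 12 -> filled

Answer: no yes no yes no no no no no yes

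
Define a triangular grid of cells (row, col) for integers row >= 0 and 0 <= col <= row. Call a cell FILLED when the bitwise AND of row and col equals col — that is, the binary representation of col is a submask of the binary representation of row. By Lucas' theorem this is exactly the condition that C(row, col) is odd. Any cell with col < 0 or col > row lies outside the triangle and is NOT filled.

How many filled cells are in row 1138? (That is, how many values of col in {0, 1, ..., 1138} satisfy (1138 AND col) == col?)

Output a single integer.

1138 in binary = 10001110010
popcount(1138) = number of 1-bits in 10001110010 = 5
A col c satisfies (1138 AND c) == c iff every set bit of c is also set in 1138; each of the 5 set bits of 1138 can independently be on or off in c.
count = 2^5 = 32

Answer: 32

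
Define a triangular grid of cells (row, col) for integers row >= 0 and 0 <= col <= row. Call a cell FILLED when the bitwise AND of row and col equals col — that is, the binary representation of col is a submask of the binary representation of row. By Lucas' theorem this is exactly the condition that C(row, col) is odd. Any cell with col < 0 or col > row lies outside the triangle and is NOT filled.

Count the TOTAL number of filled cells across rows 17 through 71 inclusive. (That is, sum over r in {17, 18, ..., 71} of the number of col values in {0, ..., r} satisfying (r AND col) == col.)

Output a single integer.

Answer: 700

Derivation:
r17=10001 pc2: +4 =4
r18=10010 pc2: +4 =8
r19=10011 pc3: +8 =16
r20=10100 pc2: +4 =20
r21=10101 pc3: +8 =28
r22=10110 pc3: +8 =36
r23=10111 pc4: +16 =52
r24=11000 pc2: +4 =56
r25=11001 pc3: +8 =64
r26=11010 pc3: +8 =72
r27=11011 pc4: +16 =88
r28=11100 pc3: +8 =96
r29=11101 pc4: +16 =112
r30=11110 pc4: +16 =128
r31=11111 pc5: +32 =160
r32=100000 pc1: +2 =162
r33=100001 pc2: +4 =166
r34=100010 pc2: +4 =170
r35=100011 pc3: +8 =178
r36=100100 pc2: +4 =182
r37=100101 pc3: +8 =190
r38=100110 pc3: +8 =198
r39=100111 pc4: +16 =214
r40=101000 pc2: +4 =218
r41=101001 pc3: +8 =226
r42=101010 pc3: +8 =234
r43=101011 pc4: +16 =250
r44=101100 pc3: +8 =258
r45=101101 pc4: +16 =274
r46=101110 pc4: +16 =290
r47=101111 pc5: +32 =322
r48=110000 pc2: +4 =326
r49=110001 pc3: +8 =334
r50=110010 pc3: +8 =342
r51=110011 pc4: +16 =358
r52=110100 pc3: +8 =366
r53=110101 pc4: +16 =382
r54=110110 pc4: +16 =398
r55=110111 pc5: +32 =430
r56=111000 pc3: +8 =438
r57=111001 pc4: +16 =454
r58=111010 pc4: +16 =470
r59=111011 pc5: +32 =502
r60=111100 pc4: +16 =518
r61=111101 pc5: +32 =550
r62=111110 pc5: +32 =582
r63=111111 pc6: +64 =646
r64=1000000 pc1: +2 =648
r65=1000001 pc2: +4 =652
r66=1000010 pc2: +4 =656
r67=1000011 pc3: +8 =664
r68=1000100 pc2: +4 =668
r69=1000101 pc3: +8 =676
r70=1000110 pc3: +8 =684
r71=1000111 pc4: +16 =700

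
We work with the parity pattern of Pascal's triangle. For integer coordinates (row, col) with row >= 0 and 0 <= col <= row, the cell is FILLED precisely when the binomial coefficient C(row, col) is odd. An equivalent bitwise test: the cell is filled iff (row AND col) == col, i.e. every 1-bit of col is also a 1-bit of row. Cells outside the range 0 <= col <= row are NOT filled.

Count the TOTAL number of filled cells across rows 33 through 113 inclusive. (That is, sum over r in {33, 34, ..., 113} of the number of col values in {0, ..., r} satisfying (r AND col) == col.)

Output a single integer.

r33=100001 pc2: +4 =4
r34=100010 pc2: +4 =8
r35=100011 pc3: +8 =16
r36=100100 pc2: +4 =20
r37=100101 pc3: +8 =28
r38=100110 pc3: +8 =36
r39=100111 pc4: +16 =52
r40=101000 pc2: +4 =56
r41=101001 pc3: +8 =64
r42=101010 pc3: +8 =72
r43=101011 pc4: +16 =88
r44=101100 pc3: +8 =96
r45=101101 pc4: +16 =112
r46=101110 pc4: +16 =128
r47=101111 pc5: +32 =160
r48=110000 pc2: +4 =164
r49=110001 pc3: +8 =172
r50=110010 pc3: +8 =180
r51=110011 pc4: +16 =196
r52=110100 pc3: +8 =204
r53=110101 pc4: +16 =220
r54=110110 pc4: +16 =236
r55=110111 pc5: +32 =268
r56=111000 pc3: +8 =276
r57=111001 pc4: +16 =292
r58=111010 pc4: +16 =308
r59=111011 pc5: +32 =340
r60=111100 pc4: +16 =356
r61=111101 pc5: +32 =388
r62=111110 pc5: +32 =420
r63=111111 pc6: +64 =484
r64=1000000 pc1: +2 =486
r65=1000001 pc2: +4 =490
r66=1000010 pc2: +4 =494
r67=1000011 pc3: +8 =502
r68=1000100 pc2: +4 =506
r69=1000101 pc3: +8 =514
r70=1000110 pc3: +8 =522
r71=1000111 pc4: +16 =538
r72=1001000 pc2: +4 =542
r73=1001001 pc3: +8 =550
r74=1001010 pc3: +8 =558
r75=1001011 pc4: +16 =574
r76=1001100 pc3: +8 =582
r77=1001101 pc4: +16 =598
r78=1001110 pc4: +16 =614
r79=1001111 pc5: +32 =646
r80=1010000 pc2: +4 =650
r81=1010001 pc3: +8 =658
r82=1010010 pc3: +8 =666
r83=1010011 pc4: +16 =682
r84=1010100 pc3: +8 =690
r85=1010101 pc4: +16 =706
r86=1010110 pc4: +16 =722
r87=1010111 pc5: +32 =754
r88=1011000 pc3: +8 =762
r89=1011001 pc4: +16 =778
r90=1011010 pc4: +16 =794
r91=1011011 pc5: +32 =826
r92=1011100 pc4: +16 =842
r93=1011101 pc5: +32 =874
r94=1011110 pc5: +32 =906
r95=1011111 pc6: +64 =970
r96=1100000 pc2: +4 =974
r97=1100001 pc3: +8 =982
r98=1100010 pc3: +8 =990
r99=1100011 pc4: +16 =1006
r100=1100100 pc3: +8 =1014
r101=1100101 pc4: +16 =1030
r102=1100110 pc4: +16 =1046
r103=1100111 pc5: +32 =1078
r104=1101000 pc3: +8 =1086
r105=1101001 pc4: +16 =1102
r106=1101010 pc4: +16 =1118
r107=1101011 pc5: +32 =1150
r108=1101100 pc4: +16 =1166
r109=1101101 pc5: +32 =1198
r110=1101110 pc5: +32 =1230
r111=1101111 pc6: +64 =1294
r112=1110000 pc3: +8 =1302
r113=1110001 pc4: +16 =1318

Answer: 1318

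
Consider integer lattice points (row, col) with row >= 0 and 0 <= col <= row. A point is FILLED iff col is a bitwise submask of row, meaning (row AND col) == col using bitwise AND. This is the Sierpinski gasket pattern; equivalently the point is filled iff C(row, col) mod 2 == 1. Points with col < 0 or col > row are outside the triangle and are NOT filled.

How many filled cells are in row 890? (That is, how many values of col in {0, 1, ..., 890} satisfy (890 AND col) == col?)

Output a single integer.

Answer: 128

Derivation:
890 in binary = 1101111010
popcount(890) = number of 1-bits in 1101111010 = 7
A col c satisfies (890 AND c) == c iff every set bit of c is also set in 890; each of the 7 set bits of 890 can independently be on or off in c.
count = 2^7 = 128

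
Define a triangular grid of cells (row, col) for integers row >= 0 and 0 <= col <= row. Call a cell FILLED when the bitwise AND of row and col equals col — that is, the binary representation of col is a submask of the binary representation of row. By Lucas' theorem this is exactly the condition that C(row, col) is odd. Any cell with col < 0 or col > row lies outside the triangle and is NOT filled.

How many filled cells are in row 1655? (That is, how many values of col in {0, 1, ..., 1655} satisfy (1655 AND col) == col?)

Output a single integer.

Answer: 256

Derivation:
1655 in binary = 11001110111
popcount(1655) = number of 1-bits in 11001110111 = 8
A col c satisfies (1655 AND c) == c iff every set bit of c is also set in 1655; each of the 8 set bits of 1655 can independently be on or off in c.
count = 2^8 = 256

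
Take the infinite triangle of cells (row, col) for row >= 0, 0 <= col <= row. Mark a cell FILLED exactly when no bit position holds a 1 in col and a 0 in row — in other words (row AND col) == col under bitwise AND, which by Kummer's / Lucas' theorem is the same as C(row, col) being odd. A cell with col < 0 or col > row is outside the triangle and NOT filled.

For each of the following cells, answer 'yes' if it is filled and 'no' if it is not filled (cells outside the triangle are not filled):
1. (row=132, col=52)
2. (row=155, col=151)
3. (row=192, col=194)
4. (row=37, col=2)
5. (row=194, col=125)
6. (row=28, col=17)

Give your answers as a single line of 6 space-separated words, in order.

(132,52): row=0b10000100, col=0b110100, row AND col = 0b100 = 4; 4 != 52 -> empty
(155,151): row=0b10011011, col=0b10010111, row AND col = 0b10010011 = 147; 147 != 151 -> empty
(192,194): col outside [0, 192] -> not filled
(37,2): row=0b100101, col=0b10, row AND col = 0b0 = 0; 0 != 2 -> empty
(194,125): row=0b11000010, col=0b1111101, row AND col = 0b1000000 = 64; 64 != 125 -> empty
(28,17): row=0b11100, col=0b10001, row AND col = 0b10000 = 16; 16 != 17 -> empty

Answer: no no no no no no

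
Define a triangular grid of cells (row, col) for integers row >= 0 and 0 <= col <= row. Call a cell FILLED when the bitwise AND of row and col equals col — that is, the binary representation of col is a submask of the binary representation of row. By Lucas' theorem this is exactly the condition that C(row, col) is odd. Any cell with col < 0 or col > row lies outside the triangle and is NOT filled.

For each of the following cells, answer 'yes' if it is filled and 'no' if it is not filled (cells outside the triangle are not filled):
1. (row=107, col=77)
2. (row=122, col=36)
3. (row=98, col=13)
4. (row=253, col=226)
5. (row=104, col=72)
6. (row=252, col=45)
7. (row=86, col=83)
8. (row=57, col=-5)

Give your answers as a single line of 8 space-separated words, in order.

Answer: no no no no yes no no no

Derivation:
(107,77): row=0b1101011, col=0b1001101, row AND col = 0b1001001 = 73; 73 != 77 -> empty
(122,36): row=0b1111010, col=0b100100, row AND col = 0b100000 = 32; 32 != 36 -> empty
(98,13): row=0b1100010, col=0b1101, row AND col = 0b0 = 0; 0 != 13 -> empty
(253,226): row=0b11111101, col=0b11100010, row AND col = 0b11100000 = 224; 224 != 226 -> empty
(104,72): row=0b1101000, col=0b1001000, row AND col = 0b1001000 = 72; 72 == 72 -> filled
(252,45): row=0b11111100, col=0b101101, row AND col = 0b101100 = 44; 44 != 45 -> empty
(86,83): row=0b1010110, col=0b1010011, row AND col = 0b1010010 = 82; 82 != 83 -> empty
(57,-5): col outside [0, 57] -> not filled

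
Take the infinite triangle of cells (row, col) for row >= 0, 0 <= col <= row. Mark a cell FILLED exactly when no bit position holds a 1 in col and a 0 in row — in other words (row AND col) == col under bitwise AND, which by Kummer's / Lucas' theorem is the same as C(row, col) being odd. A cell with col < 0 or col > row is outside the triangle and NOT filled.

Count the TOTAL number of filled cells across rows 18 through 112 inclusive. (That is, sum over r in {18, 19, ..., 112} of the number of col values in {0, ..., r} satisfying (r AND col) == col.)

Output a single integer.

Answer: 1460

Derivation:
r18=10010 pc2: +4 =4
r19=10011 pc3: +8 =12
r20=10100 pc2: +4 =16
r21=10101 pc3: +8 =24
r22=10110 pc3: +8 =32
r23=10111 pc4: +16 =48
r24=11000 pc2: +4 =52
r25=11001 pc3: +8 =60
r26=11010 pc3: +8 =68
r27=11011 pc4: +16 =84
r28=11100 pc3: +8 =92
r29=11101 pc4: +16 =108
r30=11110 pc4: +16 =124
r31=11111 pc5: +32 =156
r32=100000 pc1: +2 =158
r33=100001 pc2: +4 =162
r34=100010 pc2: +4 =166
r35=100011 pc3: +8 =174
r36=100100 pc2: +4 =178
r37=100101 pc3: +8 =186
r38=100110 pc3: +8 =194
r39=100111 pc4: +16 =210
r40=101000 pc2: +4 =214
r41=101001 pc3: +8 =222
r42=101010 pc3: +8 =230
r43=101011 pc4: +16 =246
r44=101100 pc3: +8 =254
r45=101101 pc4: +16 =270
r46=101110 pc4: +16 =286
r47=101111 pc5: +32 =318
r48=110000 pc2: +4 =322
r49=110001 pc3: +8 =330
r50=110010 pc3: +8 =338
r51=110011 pc4: +16 =354
r52=110100 pc3: +8 =362
r53=110101 pc4: +16 =378
r54=110110 pc4: +16 =394
r55=110111 pc5: +32 =426
r56=111000 pc3: +8 =434
r57=111001 pc4: +16 =450
r58=111010 pc4: +16 =466
r59=111011 pc5: +32 =498
r60=111100 pc4: +16 =514
r61=111101 pc5: +32 =546
r62=111110 pc5: +32 =578
r63=111111 pc6: +64 =642
r64=1000000 pc1: +2 =644
r65=1000001 pc2: +4 =648
r66=1000010 pc2: +4 =652
r67=1000011 pc3: +8 =660
r68=1000100 pc2: +4 =664
r69=1000101 pc3: +8 =672
r70=1000110 pc3: +8 =680
r71=1000111 pc4: +16 =696
r72=1001000 pc2: +4 =700
r73=1001001 pc3: +8 =708
r74=1001010 pc3: +8 =716
r75=1001011 pc4: +16 =732
r76=1001100 pc3: +8 =740
r77=1001101 pc4: +16 =756
r78=1001110 pc4: +16 =772
r79=1001111 pc5: +32 =804
r80=1010000 pc2: +4 =808
r81=1010001 pc3: +8 =816
r82=1010010 pc3: +8 =824
r83=1010011 pc4: +16 =840
r84=1010100 pc3: +8 =848
r85=1010101 pc4: +16 =864
r86=1010110 pc4: +16 =880
r87=1010111 pc5: +32 =912
r88=1011000 pc3: +8 =920
r89=1011001 pc4: +16 =936
r90=1011010 pc4: +16 =952
r91=1011011 pc5: +32 =984
r92=1011100 pc4: +16 =1000
r93=1011101 pc5: +32 =1032
r94=1011110 pc5: +32 =1064
r95=1011111 pc6: +64 =1128
r96=1100000 pc2: +4 =1132
r97=1100001 pc3: +8 =1140
r98=1100010 pc3: +8 =1148
r99=1100011 pc4: +16 =1164
r100=1100100 pc3: +8 =1172
r101=1100101 pc4: +16 =1188
r102=1100110 pc4: +16 =1204
r103=1100111 pc5: +32 =1236
r104=1101000 pc3: +8 =1244
r105=1101001 pc4: +16 =1260
r106=1101010 pc4: +16 =1276
r107=1101011 pc5: +32 =1308
r108=1101100 pc4: +16 =1324
r109=1101101 pc5: +32 =1356
r110=1101110 pc5: +32 =1388
r111=1101111 pc6: +64 =1452
r112=1110000 pc3: +8 =1460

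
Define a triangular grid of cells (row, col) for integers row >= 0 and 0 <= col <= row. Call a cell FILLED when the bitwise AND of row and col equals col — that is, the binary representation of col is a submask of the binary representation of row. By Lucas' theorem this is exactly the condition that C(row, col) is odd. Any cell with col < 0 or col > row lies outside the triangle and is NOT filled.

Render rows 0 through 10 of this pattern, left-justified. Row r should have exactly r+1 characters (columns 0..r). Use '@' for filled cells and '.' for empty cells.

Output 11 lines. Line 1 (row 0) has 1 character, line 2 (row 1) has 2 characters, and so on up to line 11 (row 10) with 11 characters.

Answer: @
@@
@.@
@@@@
@...@
@@..@@
@.@.@.@
@@@@@@@@
@.......@
@@......@@
@.@.....@.@

Derivation:
r0=0: @
r1=1: @@
r2=10: @.@
r3=11: @@@@
r4=100: @...@
r5=101: @@..@@
r6=110: @.@.@.@
r7=111: @@@@@@@@
r8=1000: @.......@
r9=1001: @@......@@
r10=1010: @.@.....@.@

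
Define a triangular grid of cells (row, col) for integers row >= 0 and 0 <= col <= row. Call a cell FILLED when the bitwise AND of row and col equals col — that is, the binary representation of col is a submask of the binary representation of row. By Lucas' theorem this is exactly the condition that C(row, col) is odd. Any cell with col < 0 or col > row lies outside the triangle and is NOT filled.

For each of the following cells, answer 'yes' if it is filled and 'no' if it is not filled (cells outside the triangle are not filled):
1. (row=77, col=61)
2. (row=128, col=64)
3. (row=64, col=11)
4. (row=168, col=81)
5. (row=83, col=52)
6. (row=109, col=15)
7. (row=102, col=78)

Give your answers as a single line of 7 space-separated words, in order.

(77,61): row=0b1001101, col=0b111101, row AND col = 0b1101 = 13; 13 != 61 -> empty
(128,64): row=0b10000000, col=0b1000000, row AND col = 0b0 = 0; 0 != 64 -> empty
(64,11): row=0b1000000, col=0b1011, row AND col = 0b0 = 0; 0 != 11 -> empty
(168,81): row=0b10101000, col=0b1010001, row AND col = 0b0 = 0; 0 != 81 -> empty
(83,52): row=0b1010011, col=0b110100, row AND col = 0b10000 = 16; 16 != 52 -> empty
(109,15): row=0b1101101, col=0b1111, row AND col = 0b1101 = 13; 13 != 15 -> empty
(102,78): row=0b1100110, col=0b1001110, row AND col = 0b1000110 = 70; 70 != 78 -> empty

Answer: no no no no no no no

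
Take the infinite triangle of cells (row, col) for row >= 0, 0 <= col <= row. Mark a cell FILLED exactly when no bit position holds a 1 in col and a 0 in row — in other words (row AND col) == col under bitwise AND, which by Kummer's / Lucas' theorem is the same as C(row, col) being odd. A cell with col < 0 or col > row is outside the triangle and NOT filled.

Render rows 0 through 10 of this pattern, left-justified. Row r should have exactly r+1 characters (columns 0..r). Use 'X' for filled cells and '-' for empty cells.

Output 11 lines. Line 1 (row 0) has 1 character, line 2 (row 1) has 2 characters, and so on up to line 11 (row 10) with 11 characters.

Answer: X
XX
X-X
XXXX
X---X
XX--XX
X-X-X-X
XXXXXXXX
X-------X
XX------XX
X-X-----X-X

Derivation:
r0=0: X
r1=1: XX
r2=10: X-X
r3=11: XXXX
r4=100: X---X
r5=101: XX--XX
r6=110: X-X-X-X
r7=111: XXXXXXXX
r8=1000: X-------X
r9=1001: XX------XX
r10=1010: X-X-----X-X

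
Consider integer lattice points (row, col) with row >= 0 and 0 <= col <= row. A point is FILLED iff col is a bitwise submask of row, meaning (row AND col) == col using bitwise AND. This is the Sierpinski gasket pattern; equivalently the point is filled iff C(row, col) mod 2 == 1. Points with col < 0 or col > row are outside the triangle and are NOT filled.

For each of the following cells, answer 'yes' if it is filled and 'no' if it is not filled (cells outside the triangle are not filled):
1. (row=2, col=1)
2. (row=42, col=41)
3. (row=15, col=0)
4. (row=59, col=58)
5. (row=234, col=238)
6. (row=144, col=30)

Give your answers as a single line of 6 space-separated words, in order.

(2,1): row=0b10, col=0b1, row AND col = 0b0 = 0; 0 != 1 -> empty
(42,41): row=0b101010, col=0b101001, row AND col = 0b101000 = 40; 40 != 41 -> empty
(15,0): row=0b1111, col=0b0, row AND col = 0b0 = 0; 0 == 0 -> filled
(59,58): row=0b111011, col=0b111010, row AND col = 0b111010 = 58; 58 == 58 -> filled
(234,238): col outside [0, 234] -> not filled
(144,30): row=0b10010000, col=0b11110, row AND col = 0b10000 = 16; 16 != 30 -> empty

Answer: no no yes yes no no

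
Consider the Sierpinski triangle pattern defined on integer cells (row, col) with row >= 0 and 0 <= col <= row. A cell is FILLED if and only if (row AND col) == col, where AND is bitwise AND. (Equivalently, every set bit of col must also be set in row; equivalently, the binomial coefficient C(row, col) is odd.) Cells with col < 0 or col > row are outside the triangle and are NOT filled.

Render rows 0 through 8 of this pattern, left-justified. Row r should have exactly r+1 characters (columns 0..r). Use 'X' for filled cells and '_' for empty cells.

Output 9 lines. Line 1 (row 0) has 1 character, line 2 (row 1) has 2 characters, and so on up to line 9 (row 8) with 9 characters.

Answer: X
XX
X_X
XXXX
X___X
XX__XX
X_X_X_X
XXXXXXXX
X_______X

Derivation:
r0=0: X
r1=1: XX
r2=10: X_X
r3=11: XXXX
r4=100: X___X
r5=101: XX__XX
r6=110: X_X_X_X
r7=111: XXXXXXXX
r8=1000: X_______X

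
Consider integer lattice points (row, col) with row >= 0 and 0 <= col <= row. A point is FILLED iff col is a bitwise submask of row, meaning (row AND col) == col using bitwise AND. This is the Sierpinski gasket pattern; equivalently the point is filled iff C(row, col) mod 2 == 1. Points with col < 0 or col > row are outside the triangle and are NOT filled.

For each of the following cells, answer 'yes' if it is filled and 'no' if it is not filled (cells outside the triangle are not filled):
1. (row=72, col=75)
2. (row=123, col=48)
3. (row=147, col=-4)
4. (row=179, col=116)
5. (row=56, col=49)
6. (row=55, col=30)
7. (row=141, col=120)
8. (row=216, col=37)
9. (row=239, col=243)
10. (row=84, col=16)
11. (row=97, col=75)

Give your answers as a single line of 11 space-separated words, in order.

Answer: no yes no no no no no no no yes no

Derivation:
(72,75): col outside [0, 72] -> not filled
(123,48): row=0b1111011, col=0b110000, row AND col = 0b110000 = 48; 48 == 48 -> filled
(147,-4): col outside [0, 147] -> not filled
(179,116): row=0b10110011, col=0b1110100, row AND col = 0b110000 = 48; 48 != 116 -> empty
(56,49): row=0b111000, col=0b110001, row AND col = 0b110000 = 48; 48 != 49 -> empty
(55,30): row=0b110111, col=0b11110, row AND col = 0b10110 = 22; 22 != 30 -> empty
(141,120): row=0b10001101, col=0b1111000, row AND col = 0b1000 = 8; 8 != 120 -> empty
(216,37): row=0b11011000, col=0b100101, row AND col = 0b0 = 0; 0 != 37 -> empty
(239,243): col outside [0, 239] -> not filled
(84,16): row=0b1010100, col=0b10000, row AND col = 0b10000 = 16; 16 == 16 -> filled
(97,75): row=0b1100001, col=0b1001011, row AND col = 0b1000001 = 65; 65 != 75 -> empty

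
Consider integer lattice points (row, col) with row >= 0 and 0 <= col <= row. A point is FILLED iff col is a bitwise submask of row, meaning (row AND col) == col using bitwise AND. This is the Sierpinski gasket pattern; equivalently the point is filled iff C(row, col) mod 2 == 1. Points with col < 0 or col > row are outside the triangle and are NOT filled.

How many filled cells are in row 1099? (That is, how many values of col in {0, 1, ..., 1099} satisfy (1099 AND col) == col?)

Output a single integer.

Answer: 32

Derivation:
1099 in binary = 10001001011
popcount(1099) = number of 1-bits in 10001001011 = 5
A col c satisfies (1099 AND c) == c iff every set bit of c is also set in 1099; each of the 5 set bits of 1099 can independently be on or off in c.
count = 2^5 = 32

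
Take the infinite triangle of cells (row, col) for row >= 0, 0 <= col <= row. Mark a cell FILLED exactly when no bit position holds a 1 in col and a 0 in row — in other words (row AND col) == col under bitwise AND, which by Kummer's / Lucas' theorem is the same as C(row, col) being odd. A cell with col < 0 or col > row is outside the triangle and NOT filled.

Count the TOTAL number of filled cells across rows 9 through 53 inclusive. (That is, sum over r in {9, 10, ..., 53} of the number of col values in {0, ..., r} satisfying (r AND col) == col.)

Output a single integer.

r9=1001 pc2: +4 =4
r10=1010 pc2: +4 =8
r11=1011 pc3: +8 =16
r12=1100 pc2: +4 =20
r13=1101 pc3: +8 =28
r14=1110 pc3: +8 =36
r15=1111 pc4: +16 =52
r16=10000 pc1: +2 =54
r17=10001 pc2: +4 =58
r18=10010 pc2: +4 =62
r19=10011 pc3: +8 =70
r20=10100 pc2: +4 =74
r21=10101 pc3: +8 =82
r22=10110 pc3: +8 =90
r23=10111 pc4: +16 =106
r24=11000 pc2: +4 =110
r25=11001 pc3: +8 =118
r26=11010 pc3: +8 =126
r27=11011 pc4: +16 =142
r28=11100 pc3: +8 =150
r29=11101 pc4: +16 =166
r30=11110 pc4: +16 =182
r31=11111 pc5: +32 =214
r32=100000 pc1: +2 =216
r33=100001 pc2: +4 =220
r34=100010 pc2: +4 =224
r35=100011 pc3: +8 =232
r36=100100 pc2: +4 =236
r37=100101 pc3: +8 =244
r38=100110 pc3: +8 =252
r39=100111 pc4: +16 =268
r40=101000 pc2: +4 =272
r41=101001 pc3: +8 =280
r42=101010 pc3: +8 =288
r43=101011 pc4: +16 =304
r44=101100 pc3: +8 =312
r45=101101 pc4: +16 =328
r46=101110 pc4: +16 =344
r47=101111 pc5: +32 =376
r48=110000 pc2: +4 =380
r49=110001 pc3: +8 =388
r50=110010 pc3: +8 =396
r51=110011 pc4: +16 =412
r52=110100 pc3: +8 =420
r53=110101 pc4: +16 =436

Answer: 436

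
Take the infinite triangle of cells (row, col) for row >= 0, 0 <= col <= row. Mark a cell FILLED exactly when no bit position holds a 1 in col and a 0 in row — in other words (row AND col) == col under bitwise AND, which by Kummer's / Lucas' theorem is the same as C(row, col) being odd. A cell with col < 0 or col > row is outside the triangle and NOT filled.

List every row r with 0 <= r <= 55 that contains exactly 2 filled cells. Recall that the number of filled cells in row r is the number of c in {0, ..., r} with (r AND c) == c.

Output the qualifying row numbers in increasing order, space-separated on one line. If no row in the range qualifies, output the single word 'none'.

Answer: 1 2 4 8 16 32

Derivation:
Row r has 2^popcount(r) filled cells, so we need popcount(r) = log2(2) = 1.
Scan r = 0..55 and keep those with exactly 1 one-bits:
r=0=0 popcount=0 -> skip
r=1=1 popcount=1 -> KEEP
r=2=10 popcount=1 -> KEEP
r=3=11 popcount=2 -> skip
r=4=100 popcount=1 -> KEEP
r=5=101 popcount=2 -> skip
r=6=110 popcount=2 -> skip
r=7=111 popcount=3 -> skip
r=8=1000 popcount=1 -> KEEP
r=9=1001 popcount=2 -> skip
r=10=1010 popcount=2 -> skip
r=11=1011 popcount=3 -> skip
r=12=1100 popcount=2 -> skip
r=13=1101 popcount=3 -> skip
r=14=1110 popcount=3 -> skip
r=15=1111 popcount=4 -> skip
r=16=10000 popcount=1 -> KEEP
r=17=10001 popcount=2 -> skip
r=18=10010 popcount=2 -> skip
r=19=10011 popcount=3 -> skip
r=20=10100 popcount=2 -> skip
r=21=10101 popcount=3 -> skip
r=22=10110 popcount=3 -> skip
r=23=10111 popcount=4 -> skip
r=24=11000 popcount=2 -> skip
r=25=11001 popcount=3 -> skip
r=26=11010 popcount=3 -> skip
r=27=11011 popcount=4 -> skip
r=28=11100 popcount=3 -> skip
r=29=11101 popcount=4 -> skip
r=30=11110 popcount=4 -> skip
r=31=11111 popcount=5 -> skip
r=32=100000 popcount=1 -> KEEP
r=33=100001 popcount=2 -> skip
r=34=100010 popcount=2 -> skip
r=35=100011 popcount=3 -> skip
r=36=100100 popcount=2 -> skip
r=37=100101 popcount=3 -> skip
r=38=100110 popcount=3 -> skip
r=39=100111 popcount=4 -> skip
r=40=101000 popcount=2 -> skip
r=41=101001 popcount=3 -> skip
r=42=101010 popcount=3 -> skip
r=43=101011 popcount=4 -> skip
r=44=101100 popcount=3 -> skip
r=45=101101 popcount=4 -> skip
r=46=101110 popcount=4 -> skip
r=47=101111 popcount=5 -> skip
r=48=110000 popcount=2 -> skip
r=49=110001 popcount=3 -> skip
r=50=110010 popcount=3 -> skip
r=51=110011 popcount=4 -> skip
r=52=110100 popcount=3 -> skip
r=53=110101 popcount=4 -> skip
r=54=110110 popcount=4 -> skip
r=55=110111 popcount=5 -> skip
Kept rows: 1 2 4 8 16 32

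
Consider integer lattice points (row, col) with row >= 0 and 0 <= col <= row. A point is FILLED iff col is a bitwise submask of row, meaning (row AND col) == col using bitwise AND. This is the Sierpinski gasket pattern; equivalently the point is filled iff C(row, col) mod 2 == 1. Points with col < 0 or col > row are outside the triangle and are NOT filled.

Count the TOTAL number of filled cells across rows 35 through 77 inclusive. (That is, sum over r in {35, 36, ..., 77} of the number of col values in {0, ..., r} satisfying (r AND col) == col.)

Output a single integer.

r35=100011 pc3: +8 =8
r36=100100 pc2: +4 =12
r37=100101 pc3: +8 =20
r38=100110 pc3: +8 =28
r39=100111 pc4: +16 =44
r40=101000 pc2: +4 =48
r41=101001 pc3: +8 =56
r42=101010 pc3: +8 =64
r43=101011 pc4: +16 =80
r44=101100 pc3: +8 =88
r45=101101 pc4: +16 =104
r46=101110 pc4: +16 =120
r47=101111 pc5: +32 =152
r48=110000 pc2: +4 =156
r49=110001 pc3: +8 =164
r50=110010 pc3: +8 =172
r51=110011 pc4: +16 =188
r52=110100 pc3: +8 =196
r53=110101 pc4: +16 =212
r54=110110 pc4: +16 =228
r55=110111 pc5: +32 =260
r56=111000 pc3: +8 =268
r57=111001 pc4: +16 =284
r58=111010 pc4: +16 =300
r59=111011 pc5: +32 =332
r60=111100 pc4: +16 =348
r61=111101 pc5: +32 =380
r62=111110 pc5: +32 =412
r63=111111 pc6: +64 =476
r64=1000000 pc1: +2 =478
r65=1000001 pc2: +4 =482
r66=1000010 pc2: +4 =486
r67=1000011 pc3: +8 =494
r68=1000100 pc2: +4 =498
r69=1000101 pc3: +8 =506
r70=1000110 pc3: +8 =514
r71=1000111 pc4: +16 =530
r72=1001000 pc2: +4 =534
r73=1001001 pc3: +8 =542
r74=1001010 pc3: +8 =550
r75=1001011 pc4: +16 =566
r76=1001100 pc3: +8 =574
r77=1001101 pc4: +16 =590

Answer: 590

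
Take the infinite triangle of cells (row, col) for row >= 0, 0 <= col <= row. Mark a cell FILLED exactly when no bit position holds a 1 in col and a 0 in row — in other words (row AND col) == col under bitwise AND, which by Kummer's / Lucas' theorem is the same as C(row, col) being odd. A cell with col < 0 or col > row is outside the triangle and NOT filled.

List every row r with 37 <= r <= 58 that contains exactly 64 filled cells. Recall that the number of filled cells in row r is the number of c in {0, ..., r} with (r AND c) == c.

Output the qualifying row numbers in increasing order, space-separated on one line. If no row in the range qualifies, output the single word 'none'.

Row r has 2^popcount(r) filled cells, so we need popcount(r) = log2(64) = 6.
Scan r = 37..58 and keep those with exactly 6 one-bits:
r=37=100101 popcount=3 -> skip
r=38=100110 popcount=3 -> skip
r=39=100111 popcount=4 -> skip
r=40=101000 popcount=2 -> skip
r=41=101001 popcount=3 -> skip
r=42=101010 popcount=3 -> skip
r=43=101011 popcount=4 -> skip
r=44=101100 popcount=3 -> skip
r=45=101101 popcount=4 -> skip
r=46=101110 popcount=4 -> skip
r=47=101111 popcount=5 -> skip
r=48=110000 popcount=2 -> skip
r=49=110001 popcount=3 -> skip
r=50=110010 popcount=3 -> skip
r=51=110011 popcount=4 -> skip
r=52=110100 popcount=3 -> skip
r=53=110101 popcount=4 -> skip
r=54=110110 popcount=4 -> skip
r=55=110111 popcount=5 -> skip
r=56=111000 popcount=3 -> skip
r=57=111001 popcount=4 -> skip
r=58=111010 popcount=4 -> skip
Kept rows: none

Answer: none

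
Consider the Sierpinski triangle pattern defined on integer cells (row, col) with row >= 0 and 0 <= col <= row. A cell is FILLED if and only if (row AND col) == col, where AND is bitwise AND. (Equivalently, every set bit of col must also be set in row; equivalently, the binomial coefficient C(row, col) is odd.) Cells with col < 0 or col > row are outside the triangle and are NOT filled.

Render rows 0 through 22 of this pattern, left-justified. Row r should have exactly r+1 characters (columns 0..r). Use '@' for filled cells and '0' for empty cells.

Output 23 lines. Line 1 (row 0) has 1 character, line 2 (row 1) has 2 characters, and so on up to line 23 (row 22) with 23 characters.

r0=0: @
r1=1: @@
r2=10: @0@
r3=11: @@@@
r4=100: @000@
r5=101: @@00@@
r6=110: @0@0@0@
r7=111: @@@@@@@@
r8=1000: @0000000@
r9=1001: @@000000@@
r10=1010: @0@00000@0@
r11=1011: @@@@0000@@@@
r12=1100: @000@000@000@
r13=1101: @@00@@00@@00@@
r14=1110: @0@0@0@0@0@0@0@
r15=1111: @@@@@@@@@@@@@@@@
r16=10000: @000000000000000@
r17=10001: @@00000000000000@@
r18=10010: @0@0000000000000@0@
r19=10011: @@@@000000000000@@@@
r20=10100: @000@00000000000@000@
r21=10101: @@00@@0000000000@@00@@
r22=10110: @0@0@0@000000000@0@0@0@

Answer: @
@@
@0@
@@@@
@000@
@@00@@
@0@0@0@
@@@@@@@@
@0000000@
@@000000@@
@0@00000@0@
@@@@0000@@@@
@000@000@000@
@@00@@00@@00@@
@0@0@0@0@0@0@0@
@@@@@@@@@@@@@@@@
@000000000000000@
@@00000000000000@@
@0@0000000000000@0@
@@@@000000000000@@@@
@000@00000000000@000@
@@00@@0000000000@@00@@
@0@0@0@000000000@0@0@0@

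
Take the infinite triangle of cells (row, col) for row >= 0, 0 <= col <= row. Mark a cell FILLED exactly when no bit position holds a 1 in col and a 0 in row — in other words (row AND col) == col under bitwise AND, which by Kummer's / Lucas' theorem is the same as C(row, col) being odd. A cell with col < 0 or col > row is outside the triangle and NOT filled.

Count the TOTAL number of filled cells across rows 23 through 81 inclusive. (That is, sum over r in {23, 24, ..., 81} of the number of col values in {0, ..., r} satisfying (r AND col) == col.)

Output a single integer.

Answer: 784

Derivation:
r23=10111 pc4: +16 =16
r24=11000 pc2: +4 =20
r25=11001 pc3: +8 =28
r26=11010 pc3: +8 =36
r27=11011 pc4: +16 =52
r28=11100 pc3: +8 =60
r29=11101 pc4: +16 =76
r30=11110 pc4: +16 =92
r31=11111 pc5: +32 =124
r32=100000 pc1: +2 =126
r33=100001 pc2: +4 =130
r34=100010 pc2: +4 =134
r35=100011 pc3: +8 =142
r36=100100 pc2: +4 =146
r37=100101 pc3: +8 =154
r38=100110 pc3: +8 =162
r39=100111 pc4: +16 =178
r40=101000 pc2: +4 =182
r41=101001 pc3: +8 =190
r42=101010 pc3: +8 =198
r43=101011 pc4: +16 =214
r44=101100 pc3: +8 =222
r45=101101 pc4: +16 =238
r46=101110 pc4: +16 =254
r47=101111 pc5: +32 =286
r48=110000 pc2: +4 =290
r49=110001 pc3: +8 =298
r50=110010 pc3: +8 =306
r51=110011 pc4: +16 =322
r52=110100 pc3: +8 =330
r53=110101 pc4: +16 =346
r54=110110 pc4: +16 =362
r55=110111 pc5: +32 =394
r56=111000 pc3: +8 =402
r57=111001 pc4: +16 =418
r58=111010 pc4: +16 =434
r59=111011 pc5: +32 =466
r60=111100 pc4: +16 =482
r61=111101 pc5: +32 =514
r62=111110 pc5: +32 =546
r63=111111 pc6: +64 =610
r64=1000000 pc1: +2 =612
r65=1000001 pc2: +4 =616
r66=1000010 pc2: +4 =620
r67=1000011 pc3: +8 =628
r68=1000100 pc2: +4 =632
r69=1000101 pc3: +8 =640
r70=1000110 pc3: +8 =648
r71=1000111 pc4: +16 =664
r72=1001000 pc2: +4 =668
r73=1001001 pc3: +8 =676
r74=1001010 pc3: +8 =684
r75=1001011 pc4: +16 =700
r76=1001100 pc3: +8 =708
r77=1001101 pc4: +16 =724
r78=1001110 pc4: +16 =740
r79=1001111 pc5: +32 =772
r80=1010000 pc2: +4 =776
r81=1010001 pc3: +8 =784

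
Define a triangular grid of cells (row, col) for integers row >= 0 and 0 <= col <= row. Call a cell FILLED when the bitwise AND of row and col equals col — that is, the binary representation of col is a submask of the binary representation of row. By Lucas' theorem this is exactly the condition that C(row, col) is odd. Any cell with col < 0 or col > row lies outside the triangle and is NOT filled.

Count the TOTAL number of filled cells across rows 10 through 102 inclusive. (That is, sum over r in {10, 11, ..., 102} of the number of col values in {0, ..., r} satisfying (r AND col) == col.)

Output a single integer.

Answer: 1258

Derivation:
r10=1010 pc2: +4 =4
r11=1011 pc3: +8 =12
r12=1100 pc2: +4 =16
r13=1101 pc3: +8 =24
r14=1110 pc3: +8 =32
r15=1111 pc4: +16 =48
r16=10000 pc1: +2 =50
r17=10001 pc2: +4 =54
r18=10010 pc2: +4 =58
r19=10011 pc3: +8 =66
r20=10100 pc2: +4 =70
r21=10101 pc3: +8 =78
r22=10110 pc3: +8 =86
r23=10111 pc4: +16 =102
r24=11000 pc2: +4 =106
r25=11001 pc3: +8 =114
r26=11010 pc3: +8 =122
r27=11011 pc4: +16 =138
r28=11100 pc3: +8 =146
r29=11101 pc4: +16 =162
r30=11110 pc4: +16 =178
r31=11111 pc5: +32 =210
r32=100000 pc1: +2 =212
r33=100001 pc2: +4 =216
r34=100010 pc2: +4 =220
r35=100011 pc3: +8 =228
r36=100100 pc2: +4 =232
r37=100101 pc3: +8 =240
r38=100110 pc3: +8 =248
r39=100111 pc4: +16 =264
r40=101000 pc2: +4 =268
r41=101001 pc3: +8 =276
r42=101010 pc3: +8 =284
r43=101011 pc4: +16 =300
r44=101100 pc3: +8 =308
r45=101101 pc4: +16 =324
r46=101110 pc4: +16 =340
r47=101111 pc5: +32 =372
r48=110000 pc2: +4 =376
r49=110001 pc3: +8 =384
r50=110010 pc3: +8 =392
r51=110011 pc4: +16 =408
r52=110100 pc3: +8 =416
r53=110101 pc4: +16 =432
r54=110110 pc4: +16 =448
r55=110111 pc5: +32 =480
r56=111000 pc3: +8 =488
r57=111001 pc4: +16 =504
r58=111010 pc4: +16 =520
r59=111011 pc5: +32 =552
r60=111100 pc4: +16 =568
r61=111101 pc5: +32 =600
r62=111110 pc5: +32 =632
r63=111111 pc6: +64 =696
r64=1000000 pc1: +2 =698
r65=1000001 pc2: +4 =702
r66=1000010 pc2: +4 =706
r67=1000011 pc3: +8 =714
r68=1000100 pc2: +4 =718
r69=1000101 pc3: +8 =726
r70=1000110 pc3: +8 =734
r71=1000111 pc4: +16 =750
r72=1001000 pc2: +4 =754
r73=1001001 pc3: +8 =762
r74=1001010 pc3: +8 =770
r75=1001011 pc4: +16 =786
r76=1001100 pc3: +8 =794
r77=1001101 pc4: +16 =810
r78=1001110 pc4: +16 =826
r79=1001111 pc5: +32 =858
r80=1010000 pc2: +4 =862
r81=1010001 pc3: +8 =870
r82=1010010 pc3: +8 =878
r83=1010011 pc4: +16 =894
r84=1010100 pc3: +8 =902
r85=1010101 pc4: +16 =918
r86=1010110 pc4: +16 =934
r87=1010111 pc5: +32 =966
r88=1011000 pc3: +8 =974
r89=1011001 pc4: +16 =990
r90=1011010 pc4: +16 =1006
r91=1011011 pc5: +32 =1038
r92=1011100 pc4: +16 =1054
r93=1011101 pc5: +32 =1086
r94=1011110 pc5: +32 =1118
r95=1011111 pc6: +64 =1182
r96=1100000 pc2: +4 =1186
r97=1100001 pc3: +8 =1194
r98=1100010 pc3: +8 =1202
r99=1100011 pc4: +16 =1218
r100=1100100 pc3: +8 =1226
r101=1100101 pc4: +16 =1242
r102=1100110 pc4: +16 =1258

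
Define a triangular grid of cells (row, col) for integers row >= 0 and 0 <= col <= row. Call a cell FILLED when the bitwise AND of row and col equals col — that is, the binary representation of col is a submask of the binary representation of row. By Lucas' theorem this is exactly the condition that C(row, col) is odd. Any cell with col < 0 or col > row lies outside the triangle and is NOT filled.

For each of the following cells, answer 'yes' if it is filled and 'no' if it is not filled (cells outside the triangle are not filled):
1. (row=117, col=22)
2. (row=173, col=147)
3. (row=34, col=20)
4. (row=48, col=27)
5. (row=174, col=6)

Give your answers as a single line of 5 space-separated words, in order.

Answer: no no no no yes

Derivation:
(117,22): row=0b1110101, col=0b10110, row AND col = 0b10100 = 20; 20 != 22 -> empty
(173,147): row=0b10101101, col=0b10010011, row AND col = 0b10000001 = 129; 129 != 147 -> empty
(34,20): row=0b100010, col=0b10100, row AND col = 0b0 = 0; 0 != 20 -> empty
(48,27): row=0b110000, col=0b11011, row AND col = 0b10000 = 16; 16 != 27 -> empty
(174,6): row=0b10101110, col=0b110, row AND col = 0b110 = 6; 6 == 6 -> filled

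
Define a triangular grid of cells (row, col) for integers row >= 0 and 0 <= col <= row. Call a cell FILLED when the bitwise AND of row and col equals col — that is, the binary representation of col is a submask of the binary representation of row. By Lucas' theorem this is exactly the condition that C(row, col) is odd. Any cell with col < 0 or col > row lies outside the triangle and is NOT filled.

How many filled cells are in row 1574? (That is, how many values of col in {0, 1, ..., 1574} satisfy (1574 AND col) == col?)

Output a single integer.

1574 in binary = 11000100110
popcount(1574) = number of 1-bits in 11000100110 = 5
A col c satisfies (1574 AND c) == c iff every set bit of c is also set in 1574; each of the 5 set bits of 1574 can independently be on or off in c.
count = 2^5 = 32

Answer: 32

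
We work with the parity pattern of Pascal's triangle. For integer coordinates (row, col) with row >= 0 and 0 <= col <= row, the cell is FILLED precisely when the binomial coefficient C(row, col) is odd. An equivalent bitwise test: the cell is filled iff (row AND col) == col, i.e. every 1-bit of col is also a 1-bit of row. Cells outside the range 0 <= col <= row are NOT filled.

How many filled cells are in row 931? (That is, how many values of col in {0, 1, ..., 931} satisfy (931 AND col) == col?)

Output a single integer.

Answer: 64

Derivation:
931 in binary = 1110100011
popcount(931) = number of 1-bits in 1110100011 = 6
A col c satisfies (931 AND c) == c iff every set bit of c is also set in 931; each of the 6 set bits of 931 can independently be on or off in c.
count = 2^6 = 64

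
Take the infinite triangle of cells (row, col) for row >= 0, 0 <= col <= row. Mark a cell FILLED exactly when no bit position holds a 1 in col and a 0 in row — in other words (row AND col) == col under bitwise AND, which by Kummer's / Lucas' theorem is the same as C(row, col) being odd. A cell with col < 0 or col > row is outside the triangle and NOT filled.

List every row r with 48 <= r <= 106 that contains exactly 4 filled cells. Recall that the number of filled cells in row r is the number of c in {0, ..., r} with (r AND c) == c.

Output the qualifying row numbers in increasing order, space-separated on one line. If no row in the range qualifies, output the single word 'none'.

Answer: 48 65 66 68 72 80 96

Derivation:
Row r has 2^popcount(r) filled cells, so we need popcount(r) = log2(4) = 2.
Scan r = 48..106 and keep those with exactly 2 one-bits:
r=48=110000 popcount=2 -> KEEP
r=49=110001 popcount=3 -> skip
r=50=110010 popcount=3 -> skip
r=51=110011 popcount=4 -> skip
r=52=110100 popcount=3 -> skip
r=53=110101 popcount=4 -> skip
r=54=110110 popcount=4 -> skip
r=55=110111 popcount=5 -> skip
r=56=111000 popcount=3 -> skip
r=57=111001 popcount=4 -> skip
r=58=111010 popcount=4 -> skip
r=59=111011 popcount=5 -> skip
r=60=111100 popcount=4 -> skip
r=61=111101 popcount=5 -> skip
r=62=111110 popcount=5 -> skip
r=63=111111 popcount=6 -> skip
r=64=1000000 popcount=1 -> skip
r=65=1000001 popcount=2 -> KEEP
r=66=1000010 popcount=2 -> KEEP
r=67=1000011 popcount=3 -> skip
r=68=1000100 popcount=2 -> KEEP
r=69=1000101 popcount=3 -> skip
r=70=1000110 popcount=3 -> skip
r=71=1000111 popcount=4 -> skip
r=72=1001000 popcount=2 -> KEEP
r=73=1001001 popcount=3 -> skip
r=74=1001010 popcount=3 -> skip
r=75=1001011 popcount=4 -> skip
r=76=1001100 popcount=3 -> skip
r=77=1001101 popcount=4 -> skip
r=78=1001110 popcount=4 -> skip
r=79=1001111 popcount=5 -> skip
r=80=1010000 popcount=2 -> KEEP
r=81=1010001 popcount=3 -> skip
r=82=1010010 popcount=3 -> skip
r=83=1010011 popcount=4 -> skip
r=84=1010100 popcount=3 -> skip
r=85=1010101 popcount=4 -> skip
r=86=1010110 popcount=4 -> skip
r=87=1010111 popcount=5 -> skip
r=88=1011000 popcount=3 -> skip
r=89=1011001 popcount=4 -> skip
r=90=1011010 popcount=4 -> skip
r=91=1011011 popcount=5 -> skip
r=92=1011100 popcount=4 -> skip
r=93=1011101 popcount=5 -> skip
r=94=1011110 popcount=5 -> skip
r=95=1011111 popcount=6 -> skip
r=96=1100000 popcount=2 -> KEEP
r=97=1100001 popcount=3 -> skip
r=98=1100010 popcount=3 -> skip
r=99=1100011 popcount=4 -> skip
r=100=1100100 popcount=3 -> skip
r=101=1100101 popcount=4 -> skip
r=102=1100110 popcount=4 -> skip
r=103=1100111 popcount=5 -> skip
r=104=1101000 popcount=3 -> skip
r=105=1101001 popcount=4 -> skip
r=106=1101010 popcount=4 -> skip
Kept rows: 48 65 66 68 72 80 96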